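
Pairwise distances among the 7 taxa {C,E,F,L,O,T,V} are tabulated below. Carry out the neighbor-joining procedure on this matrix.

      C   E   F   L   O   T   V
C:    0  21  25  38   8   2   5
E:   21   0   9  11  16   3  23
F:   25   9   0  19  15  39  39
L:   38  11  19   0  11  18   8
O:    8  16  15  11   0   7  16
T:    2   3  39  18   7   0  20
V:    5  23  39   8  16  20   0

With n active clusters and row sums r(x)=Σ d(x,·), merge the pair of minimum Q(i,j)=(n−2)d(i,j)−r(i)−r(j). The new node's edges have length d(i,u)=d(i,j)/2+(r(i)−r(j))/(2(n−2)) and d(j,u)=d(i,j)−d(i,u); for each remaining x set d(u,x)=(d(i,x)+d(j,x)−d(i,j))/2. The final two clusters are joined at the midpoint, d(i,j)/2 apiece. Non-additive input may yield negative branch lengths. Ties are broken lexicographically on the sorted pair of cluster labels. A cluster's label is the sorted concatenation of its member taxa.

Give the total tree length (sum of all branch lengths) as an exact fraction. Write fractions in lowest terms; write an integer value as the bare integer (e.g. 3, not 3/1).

85/2

step 1: merge (C,V) at d=5, Q=-185; branch lengths C→13/10, V→37/10; new cluster CV
  updated: d(CV,E)=39/2, d(CV,F)=59/2, d(CV,L)=41/2, d(CV,O)=19/2, d(CV,T)=17/2
step 2: merge (E,F) at d=9, Q=-134; branch lengths E→-17/8, F→89/8; new cluster EF
  updated: d(CV,EF)=20, d(EF,L)=21/2, d(EF,O)=11, d(EF,T)=33/2
step 3: merge (EF,L) at d=21/2, Q=-173/2; branch lengths EF→59/12, L→67/12; new cluster EFL
  updated: d(CV,EFL)=15, d(EFL,O)=23/4, d(EFL,T)=12
step 4: merge (CV,T) at d=17/2, Q=-87/2; branch lengths CV→45/8, T→23/8; new cluster CTV
  updated: d(CTV,EFL)=37/4, d(CTV,O)=4
step 5: merge (CTV,EFL) at d=37/4, Q=-19; branch lengths CTV→15/4, EFL→11/2; new cluster CEFLTV
  updated: d(CEFLTV,O)=1/4
step 6: merge (CEFLTV,O) at d=1/4; branch lengths CEFLTV→1/8, O→1/8; new cluster CEFLOTV
final tree: ((((C:13/10,V:37/10):45/8,T:23/8):15/4,((E:-17/8,F:89/8):59/12,L:67/12):11/2):1/8,O:1/8)
total length: 85/2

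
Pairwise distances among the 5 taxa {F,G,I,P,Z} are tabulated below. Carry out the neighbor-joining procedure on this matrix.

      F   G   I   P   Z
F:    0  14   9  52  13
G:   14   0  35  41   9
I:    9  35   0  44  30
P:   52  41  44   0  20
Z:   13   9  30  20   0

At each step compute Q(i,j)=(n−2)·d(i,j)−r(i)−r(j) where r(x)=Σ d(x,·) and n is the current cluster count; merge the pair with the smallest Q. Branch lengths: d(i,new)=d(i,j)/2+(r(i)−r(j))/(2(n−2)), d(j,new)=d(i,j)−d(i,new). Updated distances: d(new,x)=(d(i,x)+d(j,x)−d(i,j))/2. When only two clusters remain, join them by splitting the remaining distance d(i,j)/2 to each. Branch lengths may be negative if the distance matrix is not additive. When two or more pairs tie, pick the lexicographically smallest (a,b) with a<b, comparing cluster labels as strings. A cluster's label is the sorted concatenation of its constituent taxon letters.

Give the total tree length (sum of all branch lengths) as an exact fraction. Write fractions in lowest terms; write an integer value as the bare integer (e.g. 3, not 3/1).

453/8

1. join F+I (d=9, Q=-179) ⇒ FI; edges |F|=-1/2, |I|=19/2
  updated: d(FI,G)=20, d(FI,P)=87/2, d(FI,Z)=17
2. join FI+G (d=20, Q=-221/2) ⇒ FGI; edges |FI|=101/8, |G|=59/8
  updated: d(FGI,P)=129/4, d(FGI,Z)=3
3. join FGI+P (d=129/4, Q=-221/4) ⇒ FGIP; edges |FGI|=61/8, |P|=197/8
  updated: d(FGIP,Z)=-37/8
4. join FGIP+Z (d=-37/8) ⇒ FGIPZ; edges |FGIP|=-37/16, |Z|=-37/16
final tree: ((((F:-1/2,I:19/2):101/8,G:59/8):61/8,P:197/8):-37/16,Z:-37/16)
total length: 453/8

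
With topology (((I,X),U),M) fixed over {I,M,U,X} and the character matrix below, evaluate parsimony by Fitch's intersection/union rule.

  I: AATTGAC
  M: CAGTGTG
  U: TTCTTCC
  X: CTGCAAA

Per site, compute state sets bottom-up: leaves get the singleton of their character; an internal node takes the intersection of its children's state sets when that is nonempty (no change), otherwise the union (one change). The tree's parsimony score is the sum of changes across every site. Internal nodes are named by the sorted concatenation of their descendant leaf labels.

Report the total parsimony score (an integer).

13

[col 0] IX: children I:{A}, X:{C} ∪→ {A,C}; cost 1
[col 0] IUX: children IX:{A,C}, U:{T} ∪→ {A,C,T}; cost 1
[col 0] IMUX: children IUX:{A,C,T}, M:{C} ∩→ {C}; cost 0
[col 1] IX: children I:{A}, X:{T} ∪→ {A,T}; cost 1
[col 1] IUX: children IX:{A,T}, U:{T} ∩→ {T}; cost 0
[col 1] IMUX: children IUX:{T}, M:{A} ∪→ {A,T}; cost 1
[col 2] IX: children I:{T}, X:{G} ∪→ {G,T}; cost 1
[col 2] IUX: children IX:{G,T}, U:{C} ∪→ {C,G,T}; cost 1
[col 2] IMUX: children IUX:{C,G,T}, M:{G} ∩→ {G}; cost 0
[col 3] IX: children I:{T}, X:{C} ∪→ {C,T}; cost 1
[col 3] IUX: children IX:{C,T}, U:{T} ∩→ {T}; cost 0
[col 3] IMUX: children IUX:{T}, M:{T} ∩→ {T}; cost 0
[col 4] IX: children I:{G}, X:{A} ∪→ {A,G}; cost 1
[col 4] IUX: children IX:{A,G}, U:{T} ∪→ {A,G,T}; cost 1
[col 4] IMUX: children IUX:{A,G,T}, M:{G} ∩→ {G}; cost 0
[col 5] IX: children I:{A}, X:{A} ∩→ {A}; cost 0
[col 5] IUX: children IX:{A}, U:{C} ∪→ {A,C}; cost 1
[col 5] IMUX: children IUX:{A,C}, M:{T} ∪→ {A,C,T}; cost 1
[col 6] IX: children I:{C}, X:{A} ∪→ {A,C}; cost 1
[col 6] IUX: children IX:{A,C}, U:{C} ∩→ {C}; cost 0
[col 6] IMUX: children IUX:{C}, M:{G} ∪→ {C,G}; cost 1
per-site changes: [2, 2, 2, 1, 2, 2, 2]; total = 13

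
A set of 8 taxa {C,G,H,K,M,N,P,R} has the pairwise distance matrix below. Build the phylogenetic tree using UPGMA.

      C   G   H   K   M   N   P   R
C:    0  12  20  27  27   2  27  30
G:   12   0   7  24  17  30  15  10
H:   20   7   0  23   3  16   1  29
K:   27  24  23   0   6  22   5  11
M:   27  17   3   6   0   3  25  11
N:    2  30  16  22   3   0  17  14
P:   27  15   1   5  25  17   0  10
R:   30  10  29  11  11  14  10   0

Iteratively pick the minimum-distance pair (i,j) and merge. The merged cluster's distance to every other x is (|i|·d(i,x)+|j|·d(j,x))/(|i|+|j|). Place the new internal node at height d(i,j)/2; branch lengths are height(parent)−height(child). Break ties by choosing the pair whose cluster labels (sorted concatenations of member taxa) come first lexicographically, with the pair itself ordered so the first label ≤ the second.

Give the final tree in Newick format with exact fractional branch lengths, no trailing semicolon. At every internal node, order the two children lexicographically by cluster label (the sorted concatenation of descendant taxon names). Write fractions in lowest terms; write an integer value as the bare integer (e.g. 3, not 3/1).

((C:1,N:1):221/24,((G:5,R:5):11/4,((H:1/2,P:1/2):13/2,(K:3,M:3):4):3/4):59/24)

step 1: merge (H,P) at d=1; branch lengths H→1/2, P→1/2; new cluster HP
  updated: d(C,HP)=47/2, d(G,HP)=11, d(HP,K)=14, d(HP,M)=14, d(HP,N)=33/2, d(HP,R)=39/2
step 2: merge (C,N) at d=2; branch lengths C→1, N→1; new cluster CN
  updated: d(CN,G)=21, d(CN,HP)=20, d(CN,K)=49/2, d(CN,M)=15, d(CN,R)=22
step 3: merge (K,M) at d=6; branch lengths K→3, M→3; new cluster KM
  updated: d(CN,KM)=79/4, d(G,KM)=41/2, d(HP,KM)=14, d(KM,R)=11
step 4: merge (G,R) at d=10; branch lengths G→5, R→5; new cluster GR
  updated: d(CN,GR)=43/2, d(GR,HP)=61/4, d(GR,KM)=63/4
step 5: merge (HP,KM) at d=14; branch lengths HP→13/2, KM→4; new cluster HKMP
  updated: d(CN,HKMP)=159/8, d(GR,HKMP)=31/2
step 6: merge (GR,HKMP) at d=31/2; branch lengths GR→11/4, HKMP→3/4; new cluster GHKMPR
  updated: d(CN,GHKMPR)=245/12
step 7: merge (CN,GHKMPR) at d=245/12; branch lengths CN→221/24, GHKMPR→59/24; new cluster CGHKMNPR
final tree: ((C:1,N:1):221/24,((G:5,R:5):11/4,((H:1/2,P:1/2):13/2,(K:3,M:3):4):3/4):59/24)
total length: 134/3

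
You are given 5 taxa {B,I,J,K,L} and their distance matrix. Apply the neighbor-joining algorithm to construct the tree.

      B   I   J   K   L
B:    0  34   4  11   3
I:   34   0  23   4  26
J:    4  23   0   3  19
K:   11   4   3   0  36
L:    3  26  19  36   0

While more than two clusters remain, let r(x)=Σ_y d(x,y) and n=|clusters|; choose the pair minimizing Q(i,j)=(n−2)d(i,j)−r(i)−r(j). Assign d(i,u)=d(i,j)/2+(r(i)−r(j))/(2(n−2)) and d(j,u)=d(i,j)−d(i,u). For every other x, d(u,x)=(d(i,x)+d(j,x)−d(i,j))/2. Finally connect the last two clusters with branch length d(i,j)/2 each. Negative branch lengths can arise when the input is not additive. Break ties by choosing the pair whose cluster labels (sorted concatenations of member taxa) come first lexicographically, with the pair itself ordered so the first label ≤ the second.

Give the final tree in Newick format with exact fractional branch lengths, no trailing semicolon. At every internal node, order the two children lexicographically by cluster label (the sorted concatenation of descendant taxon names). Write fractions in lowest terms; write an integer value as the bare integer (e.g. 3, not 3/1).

1. join I+K (d=4, Q=-129) ⇒ IK; edges |I|=15/2, |K|=-7/2
  updated: d(B,IK)=41/2, d(IK,J)=11, d(IK,L)=29
2. join B+L (d=3, Q=-145/2) ⇒ BL; edges |B|=-35/8, |L|=59/8
  updated: d(BL,IK)=93/4, d(BL,J)=10
3. join BL+IK (d=93/4, Q=-177/4) ⇒ BIKL; edges |BL|=89/8, |IK|=97/8
  updated: d(BIKL,J)=-9/8
4. join BIKL+J (d=-9/8) ⇒ BIJKL; edges |BIKL|=-9/16, |J|=-9/16
final tree: (((B:-35/8,L:59/8):89/8,(I:15/2,K:-7/2):97/8):-9/16,J:-9/16)
total length: 233/8

(((B:-35/8,L:59/8):89/8,(I:15/2,K:-7/2):97/8):-9/16,J:-9/16)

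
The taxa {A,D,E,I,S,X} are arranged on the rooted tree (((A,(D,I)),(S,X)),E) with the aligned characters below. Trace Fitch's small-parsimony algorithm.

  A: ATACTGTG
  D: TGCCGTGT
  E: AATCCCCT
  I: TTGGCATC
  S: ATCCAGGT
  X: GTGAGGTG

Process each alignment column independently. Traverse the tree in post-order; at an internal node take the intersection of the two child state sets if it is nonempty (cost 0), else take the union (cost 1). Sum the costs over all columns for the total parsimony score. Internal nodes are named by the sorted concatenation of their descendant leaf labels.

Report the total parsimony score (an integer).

DI@0: {T} ∩ {T} = {T} (intersection, +0)
ADI@0: {A} ∪ {T} = {A,T} (union, +1)
SX@0: {A} ∪ {G} = {A,G} (union, +1)
ADISX@0: {A,T} ∩ {A,G} = {A} (intersection, +0)
ADEISX@0: {A} ∩ {A} = {A} (intersection, +0)
DI@1: {G} ∪ {T} = {G,T} (union, +1)
ADI@1: {T} ∩ {G,T} = {T} (intersection, +0)
SX@1: {T} ∩ {T} = {T} (intersection, +0)
ADISX@1: {T} ∩ {T} = {T} (intersection, +0)
ADEISX@1: {T} ∪ {A} = {A,T} (union, +1)
DI@2: {C} ∪ {G} = {C,G} (union, +1)
ADI@2: {A} ∪ {C,G} = {A,C,G} (union, +1)
SX@2: {C} ∪ {G} = {C,G} (union, +1)
ADISX@2: {A,C,G} ∩ {C,G} = {C,G} (intersection, +0)
ADEISX@2: {C,G} ∪ {T} = {C,G,T} (union, +1)
DI@3: {C} ∪ {G} = {C,G} (union, +1)
ADI@3: {C} ∩ {C,G} = {C} (intersection, +0)
SX@3: {C} ∪ {A} = {A,C} (union, +1)
ADISX@3: {C} ∩ {A,C} = {C} (intersection, +0)
ADEISX@3: {C} ∩ {C} = {C} (intersection, +0)
DI@4: {G} ∪ {C} = {C,G} (union, +1)
ADI@4: {T} ∪ {C,G} = {C,G,T} (union, +1)
SX@4: {A} ∪ {G} = {A,G} (union, +1)
ADISX@4: {C,G,T} ∩ {A,G} = {G} (intersection, +0)
ADEISX@4: {G} ∪ {C} = {C,G} (union, +1)
DI@5: {T} ∪ {A} = {A,T} (union, +1)
ADI@5: {G} ∪ {A,T} = {A,G,T} (union, +1)
SX@5: {G} ∩ {G} = {G} (intersection, +0)
ADISX@5: {A,G,T} ∩ {G} = {G} (intersection, +0)
ADEISX@5: {G} ∪ {C} = {C,G} (union, +1)
DI@6: {G} ∪ {T} = {G,T} (union, +1)
ADI@6: {T} ∩ {G,T} = {T} (intersection, +0)
SX@6: {G} ∪ {T} = {G,T} (union, +1)
ADISX@6: {T} ∩ {G,T} = {T} (intersection, +0)
ADEISX@6: {T} ∪ {C} = {C,T} (union, +1)
DI@7: {T} ∪ {C} = {C,T} (union, +1)
ADI@7: {G} ∪ {C,T} = {C,G,T} (union, +1)
SX@7: {T} ∪ {G} = {G,T} (union, +1)
ADISX@7: {C,G,T} ∩ {G,T} = {G,T} (intersection, +0)
ADEISX@7: {G,T} ∩ {T} = {T} (intersection, +0)
per-site changes: [2, 2, 4, 2, 4, 3, 3, 3]; total = 23

23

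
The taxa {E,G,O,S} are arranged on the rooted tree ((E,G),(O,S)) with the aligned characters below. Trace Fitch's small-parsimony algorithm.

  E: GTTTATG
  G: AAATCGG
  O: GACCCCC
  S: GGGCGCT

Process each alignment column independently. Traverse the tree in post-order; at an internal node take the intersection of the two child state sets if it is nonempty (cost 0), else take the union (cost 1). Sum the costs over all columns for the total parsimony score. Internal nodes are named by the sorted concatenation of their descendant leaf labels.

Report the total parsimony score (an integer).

site 0, node EG: E={G} ∪ G={A} → {A,G} (+1)
site 0, node OS: O={G} ∩ S={G} → {G} (+0)
site 0, node EGOS: EG={A,G} ∩ OS={G} → {G} (+0)
site 1, node EG: E={T} ∪ G={A} → {A,T} (+1)
site 1, node OS: O={A} ∪ S={G} → {A,G} (+1)
site 1, node EGOS: EG={A,T} ∩ OS={A,G} → {A} (+0)
site 2, node EG: E={T} ∪ G={A} → {A,T} (+1)
site 2, node OS: O={C} ∪ S={G} → {C,G} (+1)
site 2, node EGOS: EG={A,T} ∪ OS={C,G} → {A,C,G,T} (+1)
site 3, node EG: E={T} ∩ G={T} → {T} (+0)
site 3, node OS: O={C} ∩ S={C} → {C} (+0)
site 3, node EGOS: EG={T} ∪ OS={C} → {C,T} (+1)
site 4, node EG: E={A} ∪ G={C} → {A,C} (+1)
site 4, node OS: O={C} ∪ S={G} → {C,G} (+1)
site 4, node EGOS: EG={A,C} ∩ OS={C,G} → {C} (+0)
site 5, node EG: E={T} ∪ G={G} → {G,T} (+1)
site 5, node OS: O={C} ∩ S={C} → {C} (+0)
site 5, node EGOS: EG={G,T} ∪ OS={C} → {C,G,T} (+1)
site 6, node EG: E={G} ∩ G={G} → {G} (+0)
site 6, node OS: O={C} ∪ S={T} → {C,T} (+1)
site 6, node EGOS: EG={G} ∪ OS={C,T} → {C,G,T} (+1)
per-site changes: [1, 2, 3, 1, 2, 2, 2]; total = 13

13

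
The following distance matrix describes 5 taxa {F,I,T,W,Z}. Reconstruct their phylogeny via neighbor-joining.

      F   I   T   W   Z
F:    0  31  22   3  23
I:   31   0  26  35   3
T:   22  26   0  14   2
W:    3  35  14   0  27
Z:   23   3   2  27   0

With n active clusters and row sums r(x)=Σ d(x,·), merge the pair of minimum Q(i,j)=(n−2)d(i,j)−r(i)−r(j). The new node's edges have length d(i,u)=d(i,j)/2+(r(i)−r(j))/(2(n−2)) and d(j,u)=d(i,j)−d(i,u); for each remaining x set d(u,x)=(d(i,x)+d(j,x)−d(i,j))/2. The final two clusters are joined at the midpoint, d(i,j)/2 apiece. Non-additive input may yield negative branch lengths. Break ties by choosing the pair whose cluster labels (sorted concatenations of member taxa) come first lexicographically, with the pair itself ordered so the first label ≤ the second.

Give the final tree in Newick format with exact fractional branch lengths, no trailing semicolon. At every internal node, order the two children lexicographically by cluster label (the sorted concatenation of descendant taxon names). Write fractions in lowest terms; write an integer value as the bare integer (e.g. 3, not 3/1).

((((F:3/2,W:3/2):15,T:3/2):11,I:19/2):-13/4,Z:-13/4)

step 1: merge (F,W) at d=3, Q=-149; branch lengths F→3/2, W→3/2; new cluster FW
  updated: d(FW,I)=63/2, d(FW,T)=33/2, d(FW,Z)=47/2
step 2: merge (FW,T) at d=33/2, Q=-83; branch lengths FW→15, T→3/2; new cluster FTW
  updated: d(FTW,I)=41/2, d(FTW,Z)=9/2
step 3: merge (FTW,I) at d=41/2, Q=-28; branch lengths FTW→11, I→19/2; new cluster FITW
  updated: d(FITW,Z)=-13/2
step 4: merge (FITW,Z) at d=-13/2; branch lengths FITW→-13/4, Z→-13/4; new cluster FITWZ
final tree: ((((F:3/2,W:3/2):15,T:3/2):11,I:19/2):-13/4,Z:-13/4)
total length: 67/2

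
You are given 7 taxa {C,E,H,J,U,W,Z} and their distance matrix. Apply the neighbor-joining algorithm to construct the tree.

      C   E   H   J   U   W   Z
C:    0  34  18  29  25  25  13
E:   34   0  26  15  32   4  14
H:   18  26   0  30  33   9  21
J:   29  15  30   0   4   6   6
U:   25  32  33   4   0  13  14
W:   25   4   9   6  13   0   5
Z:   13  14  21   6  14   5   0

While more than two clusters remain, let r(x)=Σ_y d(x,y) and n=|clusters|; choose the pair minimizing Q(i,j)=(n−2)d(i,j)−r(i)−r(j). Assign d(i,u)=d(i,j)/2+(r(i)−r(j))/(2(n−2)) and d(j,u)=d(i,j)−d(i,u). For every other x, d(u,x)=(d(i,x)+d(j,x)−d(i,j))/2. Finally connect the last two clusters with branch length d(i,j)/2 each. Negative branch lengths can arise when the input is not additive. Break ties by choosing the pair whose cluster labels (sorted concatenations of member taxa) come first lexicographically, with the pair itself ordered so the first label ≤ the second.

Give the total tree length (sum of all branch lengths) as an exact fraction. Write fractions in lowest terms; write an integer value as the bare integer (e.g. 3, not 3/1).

1. join C+H (d=18, Q=-191) ⇒ CH; edges |C|=97/10, |H|=83/10
  updated: d(CH,E)=21, d(CH,J)=41/2, d(CH,U)=20, d(CH,W)=8, d(CH,Z)=8
2. join J+U (d=4, Q=-237/2) ⇒ JU; edges |J|=-31/16, |U|=95/16
  updated: d(CH,JU)=73/4, d(E,JU)=43/2, d(JU,W)=15/2, d(JU,Z)=8
3. join E+W (d=4, Q=-73) ⇒ EW; edges |E|=8, |W|=-4
  updated: d(CH,EW)=25/2, d(EW,JU)=25/2, d(EW,Z)=15/2
4. join CH+EW (d=25/2, Q=-185/4) ⇒ CEHW; edges |CH|=125/16, |EW|=75/16
  updated: d(CEHW,JU)=73/8, d(CEHW,Z)=3/2
5. join CEHW+JU (d=73/8, Q=-149/8) ⇒ CEHJUW; edges |CEHW|=21/16, |JU|=125/16
  updated: d(CEHJUW,Z)=3/16
6. join CEHJUW+Z (d=3/16) ⇒ CEHJUWZ; edges |CEHJUW|=3/32, |Z|=3/32
final tree: ((((C:97/10,H:83/10):125/16,(E:8,W:-4):75/16):21/16,(J:-31/16,U:95/16):125/16):3/32,Z:3/32)
total length: 765/16

765/16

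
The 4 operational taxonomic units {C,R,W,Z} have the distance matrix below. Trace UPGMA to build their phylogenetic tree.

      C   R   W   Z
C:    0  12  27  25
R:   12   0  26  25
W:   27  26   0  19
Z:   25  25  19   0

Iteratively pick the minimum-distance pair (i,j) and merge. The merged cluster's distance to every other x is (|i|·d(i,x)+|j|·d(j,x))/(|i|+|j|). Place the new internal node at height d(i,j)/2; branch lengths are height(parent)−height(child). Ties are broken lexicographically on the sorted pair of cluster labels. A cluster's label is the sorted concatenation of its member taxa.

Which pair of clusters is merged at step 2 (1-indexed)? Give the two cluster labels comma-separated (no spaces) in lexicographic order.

W,Z

step 1: merge (C,R) at d=12; branch lengths C→6, R→6; new cluster CR
  updated: d(CR,W)=53/2, d(CR,Z)=25
step 2: merge (W,Z) at d=19; branch lengths W→19/2, Z→19/2; new cluster WZ
  updated: d(CR,WZ)=103/4
step 3: merge (CR,WZ) at d=103/4; branch lengths CR→55/8, WZ→27/8; new cluster CRWZ
final tree: ((C:6,R:6):55/8,(W:19/2,Z:19/2):27/8)
total length: 165/4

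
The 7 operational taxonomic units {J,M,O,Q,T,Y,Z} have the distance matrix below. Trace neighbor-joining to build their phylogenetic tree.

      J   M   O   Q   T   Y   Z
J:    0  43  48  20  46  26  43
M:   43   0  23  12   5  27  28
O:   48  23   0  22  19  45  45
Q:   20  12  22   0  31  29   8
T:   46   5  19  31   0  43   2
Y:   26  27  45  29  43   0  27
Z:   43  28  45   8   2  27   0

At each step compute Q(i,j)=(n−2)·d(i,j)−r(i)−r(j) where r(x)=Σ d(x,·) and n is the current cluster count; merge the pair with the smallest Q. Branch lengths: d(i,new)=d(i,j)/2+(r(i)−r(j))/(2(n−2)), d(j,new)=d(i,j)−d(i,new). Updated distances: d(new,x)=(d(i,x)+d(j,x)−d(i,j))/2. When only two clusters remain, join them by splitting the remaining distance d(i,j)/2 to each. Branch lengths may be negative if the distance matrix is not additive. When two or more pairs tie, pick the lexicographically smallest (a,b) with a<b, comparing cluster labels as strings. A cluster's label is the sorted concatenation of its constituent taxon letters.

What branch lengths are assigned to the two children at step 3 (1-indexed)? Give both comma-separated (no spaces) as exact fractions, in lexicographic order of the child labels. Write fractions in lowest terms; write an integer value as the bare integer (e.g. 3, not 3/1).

step 1: merge (J,Y) at d=26, Q=-293; branch lengths J→159/10, Y→101/10; new cluster JY
  updated: d(JY,M)=22, d(JY,O)=67/2, d(JY,Q)=23/2, d(JY,T)=63/2, d(JY,Z)=22
step 2: merge (T,Z) at d=2, Q=-371/2; branch lengths T→-17/16, Z→49/16; new cluster TZ
  updated: d(JY,TZ)=103/4, d(M,TZ)=31/2, d(O,TZ)=31, d(Q,TZ)=37/2
step 3: merge (JY,Q) at d=23/2, Q=-489/4; branch lengths JY→253/24, Q→23/24; new cluster JQY
  updated: d(JQY,M)=45/4, d(JQY,O)=22, d(JQY,TZ)=131/8
step 4: merge (JQY,O) at d=22, Q=-653/8; branch lengths JQY→141/32, O→563/32; new cluster JOQY
  updated: d(JOQY,M)=49/8, d(JOQY,TZ)=203/16
step 5: merge (JOQY,M) at d=49/8, Q=-549/16; branch lengths JOQY→53/32, M→143/32; new cluster JMOQY
  updated: d(JMOQY,TZ)=353/32
step 6: merge (JMOQY,TZ) at d=353/32; branch lengths JMOQY→353/64, TZ→353/64; new cluster JMOQTYZ
final tree: (((((J:159/10,Y:101/10):253/24,Q:23/24):141/32,O:563/32):53/32,M:143/32):353/64,(T:-17/16,Z:49/16):353/64)
total length: 2517/32

253/24,23/24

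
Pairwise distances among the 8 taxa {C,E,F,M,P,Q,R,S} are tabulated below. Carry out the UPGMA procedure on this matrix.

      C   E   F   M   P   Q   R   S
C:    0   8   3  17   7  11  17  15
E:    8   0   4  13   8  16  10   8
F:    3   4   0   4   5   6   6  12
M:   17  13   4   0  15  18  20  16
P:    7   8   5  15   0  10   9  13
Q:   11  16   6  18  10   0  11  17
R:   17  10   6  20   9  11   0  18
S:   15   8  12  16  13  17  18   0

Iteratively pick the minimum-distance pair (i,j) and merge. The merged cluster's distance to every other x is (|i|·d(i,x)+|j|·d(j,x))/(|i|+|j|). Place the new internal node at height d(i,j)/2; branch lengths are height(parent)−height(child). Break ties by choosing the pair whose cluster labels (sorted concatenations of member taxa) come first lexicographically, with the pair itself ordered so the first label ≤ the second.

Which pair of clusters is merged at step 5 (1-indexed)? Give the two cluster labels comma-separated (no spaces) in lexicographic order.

step 1: merge (C,F) at d=3; branch lengths C→3/2, F→3/2; new cluster CF
  updated: d(CF,E)=6, d(CF,M)=21/2, d(CF,P)=6, d(CF,Q)=17/2, d(CF,R)=23/2, d(CF,S)=27/2
step 2: merge (CF,E) at d=6; branch lengths CF→3/2, E→3; new cluster CEF
  updated: d(CEF,M)=34/3, d(CEF,P)=20/3, d(CEF,Q)=11, d(CEF,R)=11, d(CEF,S)=35/3
step 3: merge (CEF,P) at d=20/3; branch lengths CEF→1/3, P→10/3; new cluster CEFP
  updated: d(CEFP,M)=49/4, d(CEFP,Q)=43/4, d(CEFP,R)=21/2, d(CEFP,S)=12
step 4: merge (CEFP,R) at d=21/2; branch lengths CEFP→23/12, R→21/4; new cluster CEFPR
  updated: d(CEFPR,M)=69/5, d(CEFPR,Q)=54/5, d(CEFPR,S)=66/5
step 5: merge (CEFPR,Q) at d=54/5; branch lengths CEFPR→3/20, Q→27/5; new cluster CEFPQR
  updated: d(CEFPQR,M)=29/2, d(CEFPQR,S)=83/6
step 6: merge (CEFPQR,S) at d=83/6; branch lengths CEFPQR→91/60, S→83/12; new cluster CEFPQRS
  updated: d(CEFPQRS,M)=103/7
step 7: merge (CEFPQRS,M) at d=103/7; branch lengths CEFPQRS→37/84, M→103/14; new cluster CEFMPQRS
final tree: (((((((C:3/2,F:3/2):3/2,E:3):1/3,P:10/3):23/12,R:21/4):3/20,Q:27/5):91/60,S:83/12):37/84,M:103/14)
total length: 1404/35

CEFPR,Q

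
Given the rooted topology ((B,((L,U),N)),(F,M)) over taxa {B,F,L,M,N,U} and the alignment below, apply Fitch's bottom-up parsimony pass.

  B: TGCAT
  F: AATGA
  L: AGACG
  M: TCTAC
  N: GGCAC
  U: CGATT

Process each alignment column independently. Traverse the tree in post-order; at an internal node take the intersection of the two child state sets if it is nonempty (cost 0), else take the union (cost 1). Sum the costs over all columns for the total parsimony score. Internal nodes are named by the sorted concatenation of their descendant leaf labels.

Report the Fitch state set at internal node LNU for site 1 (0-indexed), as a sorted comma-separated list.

G

[col 0] LU: children L:{A}, U:{C} ∪→ {A,C}; cost 1
[col 0] LNU: children LU:{A,C}, N:{G} ∪→ {A,C,G}; cost 1
[col 0] BLNU: children B:{T}, LNU:{A,C,G} ∪→ {A,C,G,T}; cost 1
[col 0] FM: children F:{A}, M:{T} ∪→ {A,T}; cost 1
[col 0] BFLMNU: children BLNU:{A,C,G,T}, FM:{A,T} ∩→ {A,T}; cost 0
[col 1] LU: children L:{G}, U:{G} ∩→ {G}; cost 0
[col 1] LNU: children LU:{G}, N:{G} ∩→ {G}; cost 0
[col 1] BLNU: children B:{G}, LNU:{G} ∩→ {G}; cost 0
[col 1] FM: children F:{A}, M:{C} ∪→ {A,C}; cost 1
[col 1] BFLMNU: children BLNU:{G}, FM:{A,C} ∪→ {A,C,G}; cost 1
[col 2] LU: children L:{A}, U:{A} ∩→ {A}; cost 0
[col 2] LNU: children LU:{A}, N:{C} ∪→ {A,C}; cost 1
[col 2] BLNU: children B:{C}, LNU:{A,C} ∩→ {C}; cost 0
[col 2] FM: children F:{T}, M:{T} ∩→ {T}; cost 0
[col 2] BFLMNU: children BLNU:{C}, FM:{T} ∪→ {C,T}; cost 1
[col 3] LU: children L:{C}, U:{T} ∪→ {C,T}; cost 1
[col 3] LNU: children LU:{C,T}, N:{A} ∪→ {A,C,T}; cost 1
[col 3] BLNU: children B:{A}, LNU:{A,C,T} ∩→ {A}; cost 0
[col 3] FM: children F:{G}, M:{A} ∪→ {A,G}; cost 1
[col 3] BFLMNU: children BLNU:{A}, FM:{A,G} ∩→ {A}; cost 0
[col 4] LU: children L:{G}, U:{T} ∪→ {G,T}; cost 1
[col 4] LNU: children LU:{G,T}, N:{C} ∪→ {C,G,T}; cost 1
[col 4] BLNU: children B:{T}, LNU:{C,G,T} ∩→ {T}; cost 0
[col 4] FM: children F:{A}, M:{C} ∪→ {A,C}; cost 1
[col 4] BFLMNU: children BLNU:{T}, FM:{A,C} ∪→ {A,C,T}; cost 1
per-site changes: [4, 2, 2, 3, 4]; total = 15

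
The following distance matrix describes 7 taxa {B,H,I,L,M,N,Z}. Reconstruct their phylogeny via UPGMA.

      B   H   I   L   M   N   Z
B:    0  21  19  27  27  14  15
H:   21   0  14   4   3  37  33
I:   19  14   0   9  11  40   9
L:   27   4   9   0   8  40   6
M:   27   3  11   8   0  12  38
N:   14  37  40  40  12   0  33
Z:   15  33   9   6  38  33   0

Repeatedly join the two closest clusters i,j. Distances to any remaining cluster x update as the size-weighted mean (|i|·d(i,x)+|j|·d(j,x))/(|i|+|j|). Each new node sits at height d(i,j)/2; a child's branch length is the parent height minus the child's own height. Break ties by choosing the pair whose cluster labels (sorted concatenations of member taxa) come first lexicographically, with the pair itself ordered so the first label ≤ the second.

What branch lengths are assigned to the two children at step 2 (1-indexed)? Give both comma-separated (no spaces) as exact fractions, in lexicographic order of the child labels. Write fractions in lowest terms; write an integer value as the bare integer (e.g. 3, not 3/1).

3/2,3

step 1: merge (H,M) at d=3; branch lengths H→3/2, M→3/2; new cluster HM
  updated: d(B,HM)=24, d(HM,I)=25/2, d(HM,L)=6, d(HM,N)=49/2, d(HM,Z)=71/2
step 2: merge (HM,L) at d=6; branch lengths HM→3/2, L→3; new cluster HLM
  updated: d(B,HLM)=25, d(HLM,I)=34/3, d(HLM,N)=89/3, d(HLM,Z)=77/3
step 3: merge (I,Z) at d=9; branch lengths I→9/2, Z→9/2; new cluster IZ
  updated: d(B,IZ)=17, d(HLM,IZ)=37/2, d(IZ,N)=73/2
step 4: merge (B,N) at d=14; branch lengths B→7, N→7; new cluster BN
  updated: d(BN,HLM)=82/3, d(BN,IZ)=107/4
step 5: merge (HLM,IZ) at d=37/2; branch lengths HLM→25/4, IZ→19/4; new cluster HILMZ
  updated: d(BN,HILMZ)=271/10
step 6: merge (BN,HILMZ) at d=271/10; branch lengths BN→131/20, HILMZ→43/10; new cluster BHILMNZ
final tree: ((B:7,N:7):131/20,(((H:3/2,M:3/2):3/2,L:3):25/4,(I:9/2,Z:9/2):19/4):43/10)
total length: 1047/20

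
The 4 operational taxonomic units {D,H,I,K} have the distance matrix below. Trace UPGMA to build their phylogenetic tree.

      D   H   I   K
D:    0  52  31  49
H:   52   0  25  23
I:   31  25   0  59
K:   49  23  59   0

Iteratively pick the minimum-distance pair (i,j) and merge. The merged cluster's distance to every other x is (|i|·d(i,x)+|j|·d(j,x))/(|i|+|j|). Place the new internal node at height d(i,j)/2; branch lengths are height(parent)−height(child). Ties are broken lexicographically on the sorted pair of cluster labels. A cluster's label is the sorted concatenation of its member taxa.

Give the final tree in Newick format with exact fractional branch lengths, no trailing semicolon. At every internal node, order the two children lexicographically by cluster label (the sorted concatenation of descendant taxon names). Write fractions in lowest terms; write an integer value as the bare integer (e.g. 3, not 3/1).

iteration 1: select H,K (d=23); attach at lengths (23/2, 23/2); label the merged cluster HK
  updated: d(D,HK)=101/2, d(HK,I)=42
iteration 2: select D,I (d=31); attach at lengths (31/2, 31/2); label the merged cluster DI
  updated: d(DI,HK)=185/4
iteration 3: select DI,HK (d=185/4); attach at lengths (61/8, 93/8); label the merged cluster DHIK
final tree: ((D:31/2,I:31/2):61/8,(H:23/2,K:23/2):93/8)
total length: 293/4

((D:31/2,I:31/2):61/8,(H:23/2,K:23/2):93/8)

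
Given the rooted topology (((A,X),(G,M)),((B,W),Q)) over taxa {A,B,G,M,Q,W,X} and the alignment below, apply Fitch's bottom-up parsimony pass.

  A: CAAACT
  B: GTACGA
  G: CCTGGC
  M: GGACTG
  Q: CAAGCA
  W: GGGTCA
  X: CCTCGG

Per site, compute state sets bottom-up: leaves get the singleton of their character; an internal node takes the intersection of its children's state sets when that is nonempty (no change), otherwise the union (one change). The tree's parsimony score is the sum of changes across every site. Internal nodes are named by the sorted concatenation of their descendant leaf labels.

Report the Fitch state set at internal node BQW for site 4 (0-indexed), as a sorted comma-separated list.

C

AX@0: {C} ∩ {C} = {C} (intersection, +0)
GM@0: {C} ∪ {G} = {C,G} (union, +1)
AGMX@0: {C} ∩ {C,G} = {C} (intersection, +0)
BW@0: {G} ∩ {G} = {G} (intersection, +0)
BQW@0: {G} ∪ {C} = {C,G} (union, +1)
ABGMQWX@0: {C} ∩ {C,G} = {C} (intersection, +0)
AX@1: {A} ∪ {C} = {A,C} (union, +1)
GM@1: {C} ∪ {G} = {C,G} (union, +1)
AGMX@1: {A,C} ∩ {C,G} = {C} (intersection, +0)
BW@1: {T} ∪ {G} = {G,T} (union, +1)
BQW@1: {G,T} ∪ {A} = {A,G,T} (union, +1)
ABGMQWX@1: {C} ∪ {A,G,T} = {A,C,G,T} (union, +1)
AX@2: {A} ∪ {T} = {A,T} (union, +1)
GM@2: {T} ∪ {A} = {A,T} (union, +1)
AGMX@2: {A,T} ∩ {A,T} = {A,T} (intersection, +0)
BW@2: {A} ∪ {G} = {A,G} (union, +1)
BQW@2: {A,G} ∩ {A} = {A} (intersection, +0)
ABGMQWX@2: {A,T} ∩ {A} = {A} (intersection, +0)
AX@3: {A} ∪ {C} = {A,C} (union, +1)
GM@3: {G} ∪ {C} = {C,G} (union, +1)
AGMX@3: {A,C} ∩ {C,G} = {C} (intersection, +0)
BW@3: {C} ∪ {T} = {C,T} (union, +1)
BQW@3: {C,T} ∪ {G} = {C,G,T} (union, +1)
ABGMQWX@3: {C} ∩ {C,G,T} = {C} (intersection, +0)
AX@4: {C} ∪ {G} = {C,G} (union, +1)
GM@4: {G} ∪ {T} = {G,T} (union, +1)
AGMX@4: {C,G} ∩ {G,T} = {G} (intersection, +0)
BW@4: {G} ∪ {C} = {C,G} (union, +1)
BQW@4: {C,G} ∩ {C} = {C} (intersection, +0)
ABGMQWX@4: {G} ∪ {C} = {C,G} (union, +1)
AX@5: {T} ∪ {G} = {G,T} (union, +1)
GM@5: {C} ∪ {G} = {C,G} (union, +1)
AGMX@5: {G,T} ∩ {C,G} = {G} (intersection, +0)
BW@5: {A} ∩ {A} = {A} (intersection, +0)
BQW@5: {A} ∩ {A} = {A} (intersection, +0)
ABGMQWX@5: {G} ∪ {A} = {A,G} (union, +1)
per-site changes: [2, 5, 3, 4, 4, 3]; total = 21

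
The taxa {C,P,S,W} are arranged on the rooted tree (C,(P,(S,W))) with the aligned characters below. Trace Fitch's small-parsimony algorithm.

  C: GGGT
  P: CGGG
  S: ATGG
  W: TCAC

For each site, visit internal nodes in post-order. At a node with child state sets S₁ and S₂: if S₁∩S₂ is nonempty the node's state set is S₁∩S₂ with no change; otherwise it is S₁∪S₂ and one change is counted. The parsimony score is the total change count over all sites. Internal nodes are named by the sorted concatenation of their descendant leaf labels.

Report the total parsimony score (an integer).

8

site 0, node SW: S={A} ∪ W={T} → {A,T} (+1)
site 0, node PSW: P={C} ∪ SW={A,T} → {A,C,T} (+1)
site 0, node CPSW: C={G} ∪ PSW={A,C,T} → {A,C,G,T} (+1)
site 1, node SW: S={T} ∪ W={C} → {C,T} (+1)
site 1, node PSW: P={G} ∪ SW={C,T} → {C,G,T} (+1)
site 1, node CPSW: C={G} ∩ PSW={C,G,T} → {G} (+0)
site 2, node SW: S={G} ∪ W={A} → {A,G} (+1)
site 2, node PSW: P={G} ∩ SW={A,G} → {G} (+0)
site 2, node CPSW: C={G} ∩ PSW={G} → {G} (+0)
site 3, node SW: S={G} ∪ W={C} → {C,G} (+1)
site 3, node PSW: P={G} ∩ SW={C,G} → {G} (+0)
site 3, node CPSW: C={T} ∪ PSW={G} → {G,T} (+1)
per-site changes: [3, 2, 1, 2]; total = 8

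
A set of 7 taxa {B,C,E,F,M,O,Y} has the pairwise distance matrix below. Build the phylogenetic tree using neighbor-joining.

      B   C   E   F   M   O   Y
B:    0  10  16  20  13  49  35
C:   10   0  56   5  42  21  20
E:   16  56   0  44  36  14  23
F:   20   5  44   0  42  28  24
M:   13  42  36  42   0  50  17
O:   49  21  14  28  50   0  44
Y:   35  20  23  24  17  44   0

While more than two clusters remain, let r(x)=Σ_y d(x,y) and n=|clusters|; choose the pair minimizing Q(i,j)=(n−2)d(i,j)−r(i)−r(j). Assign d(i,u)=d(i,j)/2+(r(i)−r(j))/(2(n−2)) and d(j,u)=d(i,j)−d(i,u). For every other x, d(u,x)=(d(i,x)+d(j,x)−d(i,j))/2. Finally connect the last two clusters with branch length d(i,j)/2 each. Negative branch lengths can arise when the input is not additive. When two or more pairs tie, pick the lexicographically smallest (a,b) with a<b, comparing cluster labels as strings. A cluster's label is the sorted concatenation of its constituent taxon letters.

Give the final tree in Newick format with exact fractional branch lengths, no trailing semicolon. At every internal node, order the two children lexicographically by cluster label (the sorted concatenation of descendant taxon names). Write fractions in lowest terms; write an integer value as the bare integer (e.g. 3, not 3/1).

step 1: merge (E,O) at d=14, Q=-325; branch lengths E→53/10, O→87/10; new cluster EO
  updated: d(B,EO)=51/2, d(C,EO)=63/2, d(EO,F)=29, d(EO,M)=36, d(EO,Y)=53/2
step 2: merge (C,F) at d=5, Q=-417/2; branch lengths C→17/16, F→63/16; new cluster CF
  updated: d(B,CF)=25/2, d(CF,EO)=111/4, d(CF,M)=79/2, d(CF,Y)=39/2
step 3: merge (B,M) at d=13, Q=-305/2; branch lengths B→13/4, M→39/4; new cluster BM
  updated: d(BM,CF)=39/2, d(BM,EO)=97/4, d(BM,Y)=39/2
step 4: merge (BM,EO) at d=97/4, Q=-373/4; branch lengths BM→133/16, EO→255/16; new cluster BEMO
  updated: d(BEMO,CF)=23/2, d(BEMO,Y)=87/8
step 5: merge (BEMO,CF) at d=23/2, Q=-335/8; branch lengths BEMO→23/16, CF→161/16; new cluster BCEFMO
  updated: d(BCEFMO,Y)=151/16
step 6: merge (BCEFMO,Y) at d=151/16; branch lengths BCEFMO→151/32, Y→151/32; new cluster BCEFMOY
final tree: ((((B:13/4,M:39/4):133/16,(E:53/10,O:87/10):255/16):23/16,(C:17/16,F:63/16):161/16):151/32,Y:151/32)
total length: 1235/16

((((B:13/4,M:39/4):133/16,(E:53/10,O:87/10):255/16):23/16,(C:17/16,F:63/16):161/16):151/32,Y:151/32)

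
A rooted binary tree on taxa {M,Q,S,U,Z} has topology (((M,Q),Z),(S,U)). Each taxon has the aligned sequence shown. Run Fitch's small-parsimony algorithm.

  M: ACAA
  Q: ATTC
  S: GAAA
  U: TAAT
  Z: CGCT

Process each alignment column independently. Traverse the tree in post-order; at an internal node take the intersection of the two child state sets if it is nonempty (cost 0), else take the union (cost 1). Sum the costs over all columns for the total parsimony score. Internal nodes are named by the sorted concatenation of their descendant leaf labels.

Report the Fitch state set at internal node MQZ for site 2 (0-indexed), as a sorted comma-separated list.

MQ@0: {A} ∩ {A} = {A} (intersection, +0)
MQZ@0: {A} ∪ {C} = {A,C} (union, +1)
SU@0: {G} ∪ {T} = {G,T} (union, +1)
MQSUZ@0: {A,C} ∪ {G,T} = {A,C,G,T} (union, +1)
MQ@1: {C} ∪ {T} = {C,T} (union, +1)
MQZ@1: {C,T} ∪ {G} = {C,G,T} (union, +1)
SU@1: {A} ∩ {A} = {A} (intersection, +0)
MQSUZ@1: {C,G,T} ∪ {A} = {A,C,G,T} (union, +1)
MQ@2: {A} ∪ {T} = {A,T} (union, +1)
MQZ@2: {A,T} ∪ {C} = {A,C,T} (union, +1)
SU@2: {A} ∩ {A} = {A} (intersection, +0)
MQSUZ@2: {A,C,T} ∩ {A} = {A} (intersection, +0)
MQ@3: {A} ∪ {C} = {A,C} (union, +1)
MQZ@3: {A,C} ∪ {T} = {A,C,T} (union, +1)
SU@3: {A} ∪ {T} = {A,T} (union, +1)
MQSUZ@3: {A,C,T} ∩ {A,T} = {A,T} (intersection, +0)
per-site changes: [3, 3, 2, 3]; total = 11

A,C,T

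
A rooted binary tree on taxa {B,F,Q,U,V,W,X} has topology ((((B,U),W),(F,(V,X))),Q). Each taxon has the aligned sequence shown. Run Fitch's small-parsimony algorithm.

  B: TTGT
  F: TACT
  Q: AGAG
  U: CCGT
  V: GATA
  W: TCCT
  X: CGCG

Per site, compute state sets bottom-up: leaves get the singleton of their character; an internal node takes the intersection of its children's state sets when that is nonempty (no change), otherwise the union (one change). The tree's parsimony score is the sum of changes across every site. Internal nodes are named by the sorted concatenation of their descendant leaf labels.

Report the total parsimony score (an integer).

14

[col 0] BU: children B:{T}, U:{C} ∪→ {C,T}; cost 1
[col 0] BUW: children BU:{C,T}, W:{T} ∩→ {T}; cost 0
[col 0] VX: children V:{G}, X:{C} ∪→ {C,G}; cost 1
[col 0] FVX: children F:{T}, VX:{C,G} ∪→ {C,G,T}; cost 1
[col 0] BFUVWX: children BUW:{T}, FVX:{C,G,T} ∩→ {T}; cost 0
[col 0] BFQUVWX: children BFUVWX:{T}, Q:{A} ∪→ {A,T}; cost 1
[col 1] BU: children B:{T}, U:{C} ∪→ {C,T}; cost 1
[col 1] BUW: children BU:{C,T}, W:{C} ∩→ {C}; cost 0
[col 1] VX: children V:{A}, X:{G} ∪→ {A,G}; cost 1
[col 1] FVX: children F:{A}, VX:{A,G} ∩→ {A}; cost 0
[col 1] BFUVWX: children BUW:{C}, FVX:{A} ∪→ {A,C}; cost 1
[col 1] BFQUVWX: children BFUVWX:{A,C}, Q:{G} ∪→ {A,C,G}; cost 1
[col 2] BU: children B:{G}, U:{G} ∩→ {G}; cost 0
[col 2] BUW: children BU:{G}, W:{C} ∪→ {C,G}; cost 1
[col 2] VX: children V:{T}, X:{C} ∪→ {C,T}; cost 1
[col 2] FVX: children F:{C}, VX:{C,T} ∩→ {C}; cost 0
[col 2] BFUVWX: children BUW:{C,G}, FVX:{C} ∩→ {C}; cost 0
[col 2] BFQUVWX: children BFUVWX:{C}, Q:{A} ∪→ {A,C}; cost 1
[col 3] BU: children B:{T}, U:{T} ∩→ {T}; cost 0
[col 3] BUW: children BU:{T}, W:{T} ∩→ {T}; cost 0
[col 3] VX: children V:{A}, X:{G} ∪→ {A,G}; cost 1
[col 3] FVX: children F:{T}, VX:{A,G} ∪→ {A,G,T}; cost 1
[col 3] BFUVWX: children BUW:{T}, FVX:{A,G,T} ∩→ {T}; cost 0
[col 3] BFQUVWX: children BFUVWX:{T}, Q:{G} ∪→ {G,T}; cost 1
per-site changes: [4, 4, 3, 3]; total = 14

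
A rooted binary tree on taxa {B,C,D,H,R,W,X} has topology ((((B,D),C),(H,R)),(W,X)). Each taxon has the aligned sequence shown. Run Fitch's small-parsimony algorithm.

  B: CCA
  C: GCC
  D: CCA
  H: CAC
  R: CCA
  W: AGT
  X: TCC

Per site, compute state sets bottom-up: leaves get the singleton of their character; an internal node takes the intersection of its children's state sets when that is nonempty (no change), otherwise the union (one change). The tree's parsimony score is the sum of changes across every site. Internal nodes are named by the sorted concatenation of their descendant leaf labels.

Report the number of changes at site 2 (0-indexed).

BD@0: {C} ∩ {C} = {C} (intersection, +0)
BCD@0: {C} ∪ {G} = {C,G} (union, +1)
HR@0: {C} ∩ {C} = {C} (intersection, +0)
BCDHR@0: {C,G} ∩ {C} = {C} (intersection, +0)
WX@0: {A} ∪ {T} = {A,T} (union, +1)
BCDHRWX@0: {C} ∪ {A,T} = {A,C,T} (union, +1)
BD@1: {C} ∩ {C} = {C} (intersection, +0)
BCD@1: {C} ∩ {C} = {C} (intersection, +0)
HR@1: {A} ∪ {C} = {A,C} (union, +1)
BCDHR@1: {C} ∩ {A,C} = {C} (intersection, +0)
WX@1: {G} ∪ {C} = {C,G} (union, +1)
BCDHRWX@1: {C} ∩ {C,G} = {C} (intersection, +0)
BD@2: {A} ∩ {A} = {A} (intersection, +0)
BCD@2: {A} ∪ {C} = {A,C} (union, +1)
HR@2: {C} ∪ {A} = {A,C} (union, +1)
BCDHR@2: {A,C} ∩ {A,C} = {A,C} (intersection, +0)
WX@2: {T} ∪ {C} = {C,T} (union, +1)
BCDHRWX@2: {A,C} ∩ {C,T} = {C} (intersection, +0)
per-site changes: [3, 2, 3]; total = 8

3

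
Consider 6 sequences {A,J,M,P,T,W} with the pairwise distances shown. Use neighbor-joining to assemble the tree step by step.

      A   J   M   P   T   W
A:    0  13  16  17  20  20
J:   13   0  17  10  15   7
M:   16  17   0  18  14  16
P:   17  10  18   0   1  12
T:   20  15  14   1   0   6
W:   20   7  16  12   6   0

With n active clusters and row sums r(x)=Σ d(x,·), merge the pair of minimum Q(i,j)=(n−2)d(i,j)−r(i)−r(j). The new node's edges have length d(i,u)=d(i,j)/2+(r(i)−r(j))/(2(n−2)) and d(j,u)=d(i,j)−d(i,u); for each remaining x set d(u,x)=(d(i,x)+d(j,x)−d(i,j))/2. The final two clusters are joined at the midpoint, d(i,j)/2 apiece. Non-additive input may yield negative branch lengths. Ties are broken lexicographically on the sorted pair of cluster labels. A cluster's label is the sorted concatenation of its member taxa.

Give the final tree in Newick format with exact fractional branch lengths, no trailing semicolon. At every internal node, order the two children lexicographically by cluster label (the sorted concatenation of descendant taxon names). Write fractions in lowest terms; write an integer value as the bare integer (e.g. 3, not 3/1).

((((A:101/12,M:91/12):55/16,J:57/16):27/16,(P:3/4,T:1/4):83/16):53/32,W:53/32)

1. join P+T (d=1, Q=-110) ⇒ PT; edges |P|=3/4, |T|=1/4
  updated: d(A,PT)=18, d(J,PT)=12, d(M,PT)=31/2, d(PT,W)=17/2
2. join A+M (d=16, Q=-167/2) ⇒ AM; edges |A|=101/12, |M|=91/12
  updated: d(AM,J)=7, d(AM,PT)=35/4, d(AM,W)=10
3. join AM+J (d=7, Q=-151/4) ⇒ AJM; edges |AM|=55/16, |J|=57/16
  updated: d(AJM,PT)=55/8, d(AJM,W)=5
4. join AJM+PT (d=55/8, Q=-163/8) ⇒ AJMPT; edges |AJM|=27/16, |PT|=83/16
  updated: d(AJMPT,W)=53/16
5. join AJMPT+W (d=53/16) ⇒ AJMPTW; edges |AJMPT|=53/32, |W|=53/32
final tree: ((((A:101/12,M:91/12):55/16,J:57/16):27/16,(P:3/4,T:1/4):83/16):53/32,W:53/32)
total length: 547/16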